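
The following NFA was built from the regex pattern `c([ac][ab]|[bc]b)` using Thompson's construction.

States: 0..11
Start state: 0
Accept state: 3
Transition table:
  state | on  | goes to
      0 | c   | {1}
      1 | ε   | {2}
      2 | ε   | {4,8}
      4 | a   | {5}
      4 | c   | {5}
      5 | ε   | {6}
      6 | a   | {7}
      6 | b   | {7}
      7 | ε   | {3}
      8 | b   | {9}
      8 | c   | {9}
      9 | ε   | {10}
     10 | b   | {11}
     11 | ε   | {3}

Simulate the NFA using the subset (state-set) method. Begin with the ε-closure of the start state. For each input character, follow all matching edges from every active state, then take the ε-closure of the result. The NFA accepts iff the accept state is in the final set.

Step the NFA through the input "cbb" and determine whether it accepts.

initial (ε-close {0}): {0}
'c' @ 1: {1,2,4,8}
'b' @ 2: {9,10}
'b' @ 3: {3,11}  ✓accept
end set {3,11} — state 3 in

Answer: ACCEPT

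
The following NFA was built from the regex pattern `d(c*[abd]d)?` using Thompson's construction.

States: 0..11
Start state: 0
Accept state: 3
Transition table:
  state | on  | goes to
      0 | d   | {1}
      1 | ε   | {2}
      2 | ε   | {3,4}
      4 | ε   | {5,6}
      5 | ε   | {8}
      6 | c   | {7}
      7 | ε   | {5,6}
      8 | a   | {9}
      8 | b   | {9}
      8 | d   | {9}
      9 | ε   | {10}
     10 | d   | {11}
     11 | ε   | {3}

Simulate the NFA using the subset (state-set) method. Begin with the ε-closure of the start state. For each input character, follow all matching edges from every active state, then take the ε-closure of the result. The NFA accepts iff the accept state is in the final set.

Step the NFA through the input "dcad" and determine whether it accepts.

Answer: ACCEPT

Trace:
initial (ε-close {0}): {0}
'd' @ 1: {1,2,3,4,5,6,8}  (accept∈set)
'c' @ 2: {5,6,7,8}
'a' @ 3: {9,10}
'd' @ 4: {3,11}  (accept∈set)
end set {3,11} — state 3 in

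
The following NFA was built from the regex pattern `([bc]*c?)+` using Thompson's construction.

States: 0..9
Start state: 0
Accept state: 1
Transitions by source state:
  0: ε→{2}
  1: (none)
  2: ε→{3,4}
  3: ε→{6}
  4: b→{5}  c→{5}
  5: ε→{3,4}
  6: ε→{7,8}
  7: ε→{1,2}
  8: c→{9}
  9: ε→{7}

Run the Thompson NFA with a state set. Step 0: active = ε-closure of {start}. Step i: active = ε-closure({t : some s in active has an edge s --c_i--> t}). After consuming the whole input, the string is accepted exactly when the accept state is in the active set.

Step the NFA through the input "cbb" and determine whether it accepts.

start: ε-closure({0}) = {0,1,2,3,4,6,7,8}
'c' @ 1: {1,2,3,4,5,6,7,8,9}  ✓accept
'b' @ 2: {1,2,3,4,5,6,7,8}  ✓accept
'b' @ 3: {1,2,3,4,5,6,7,8}  ✓accept
final: {1,2,3,4,5,6,7,8}; accept 1 in set

Answer: ACCEPT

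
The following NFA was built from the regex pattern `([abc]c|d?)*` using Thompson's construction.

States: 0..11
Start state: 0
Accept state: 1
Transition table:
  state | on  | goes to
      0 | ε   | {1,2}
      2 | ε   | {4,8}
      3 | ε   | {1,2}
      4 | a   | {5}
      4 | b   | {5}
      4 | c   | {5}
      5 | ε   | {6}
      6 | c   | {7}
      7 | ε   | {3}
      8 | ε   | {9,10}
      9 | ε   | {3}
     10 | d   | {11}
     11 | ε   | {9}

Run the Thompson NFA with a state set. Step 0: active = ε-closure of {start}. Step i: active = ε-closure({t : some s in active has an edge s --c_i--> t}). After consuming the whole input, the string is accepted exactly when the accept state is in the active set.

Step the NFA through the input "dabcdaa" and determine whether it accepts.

start: ε-closure({0}) = {0,1,2,3,4,8,9,10}
'd' @ 1: {1,2,3,4,8,9,10,11}  ✓accept
'a' @ 2: {5,6}
'b' @ 3: {}  — no active states
rest 'cdaa' ignored (set empty)
end set {} — state 1 not in

Answer: REJECT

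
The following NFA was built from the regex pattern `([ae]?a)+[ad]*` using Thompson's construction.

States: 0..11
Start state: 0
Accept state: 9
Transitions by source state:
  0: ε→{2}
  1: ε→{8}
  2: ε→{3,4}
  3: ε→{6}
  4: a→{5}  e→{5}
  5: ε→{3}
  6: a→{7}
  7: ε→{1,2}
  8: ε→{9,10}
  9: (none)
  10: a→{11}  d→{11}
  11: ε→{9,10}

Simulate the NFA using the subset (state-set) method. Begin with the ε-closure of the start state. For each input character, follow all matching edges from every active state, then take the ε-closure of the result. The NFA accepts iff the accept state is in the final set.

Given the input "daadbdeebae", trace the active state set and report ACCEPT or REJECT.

Answer: REJECT

Derivation:
start: ε-closure({0}) = {0,2,3,4,6}
'd' @ 1: {}  — state set empty
rest 'aadbdeebae' ignored (set empty)
final: {}; accept 9 not in set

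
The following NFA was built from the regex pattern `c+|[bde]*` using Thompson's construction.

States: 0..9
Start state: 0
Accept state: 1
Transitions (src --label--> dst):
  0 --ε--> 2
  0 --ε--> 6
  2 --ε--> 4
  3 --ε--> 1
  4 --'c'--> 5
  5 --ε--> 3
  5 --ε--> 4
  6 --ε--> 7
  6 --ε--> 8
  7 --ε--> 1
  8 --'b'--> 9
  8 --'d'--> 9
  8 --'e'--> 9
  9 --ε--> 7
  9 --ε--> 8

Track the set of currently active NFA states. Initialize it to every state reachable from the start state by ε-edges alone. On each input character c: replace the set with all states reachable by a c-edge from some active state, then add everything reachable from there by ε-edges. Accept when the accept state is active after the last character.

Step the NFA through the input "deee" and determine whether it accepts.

initial (ε-close {0}): {0,1,2,4,6,7,8}
'd' @ 1: {1,7,8,9}  [accepting]
'e' @ 2: {1,7,8,9}  [accepting]
'e' @ 3: {1,7,8,9}  [accepting]
'e' @ 4: {1,7,8,9}  [accepting]
final: {1,7,8,9}; accept 1 in set

Answer: ACCEPT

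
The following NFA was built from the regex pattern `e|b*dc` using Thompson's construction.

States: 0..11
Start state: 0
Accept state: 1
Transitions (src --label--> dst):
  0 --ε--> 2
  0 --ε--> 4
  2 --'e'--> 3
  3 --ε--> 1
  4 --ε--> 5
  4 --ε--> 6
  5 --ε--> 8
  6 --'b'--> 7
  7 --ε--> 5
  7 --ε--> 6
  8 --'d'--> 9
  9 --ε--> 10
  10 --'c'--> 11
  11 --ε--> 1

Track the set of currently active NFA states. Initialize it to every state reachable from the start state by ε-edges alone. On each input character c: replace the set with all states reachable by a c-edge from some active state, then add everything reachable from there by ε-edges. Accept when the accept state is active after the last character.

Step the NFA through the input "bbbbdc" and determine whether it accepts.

initial (ε-close {0}): {0,2,4,5,6,8}
'b' @ 1: {5,6,7,8}
'b' @ 2: {5,6,7,8}
'b' @ 3: {5,6,7,8}
'b' @ 4: {5,6,7,8}
'd' @ 5: {9,10}
'c' @ 6: {1,11}  [accepting]
after full input: {1,11}  (accept=1 in)

Answer: ACCEPT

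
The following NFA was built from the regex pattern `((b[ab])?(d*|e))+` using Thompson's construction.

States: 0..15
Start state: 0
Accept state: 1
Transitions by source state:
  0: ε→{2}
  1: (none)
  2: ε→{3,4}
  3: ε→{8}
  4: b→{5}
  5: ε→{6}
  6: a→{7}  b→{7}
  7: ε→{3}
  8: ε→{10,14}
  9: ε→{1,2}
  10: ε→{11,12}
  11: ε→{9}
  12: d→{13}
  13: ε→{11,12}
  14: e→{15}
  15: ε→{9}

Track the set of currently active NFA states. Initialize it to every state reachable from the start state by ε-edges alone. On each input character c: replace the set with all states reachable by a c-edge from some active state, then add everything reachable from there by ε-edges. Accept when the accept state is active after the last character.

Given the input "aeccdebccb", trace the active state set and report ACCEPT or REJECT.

S₀ = ε-closure({0}) = {0,1,2,3,4,8,9,10,11,12,14}
'a' @ 1: {}  — state set empty
rest 'eccdebccb' ignored (set empty)
end set {} — state 1 not in

Answer: REJECT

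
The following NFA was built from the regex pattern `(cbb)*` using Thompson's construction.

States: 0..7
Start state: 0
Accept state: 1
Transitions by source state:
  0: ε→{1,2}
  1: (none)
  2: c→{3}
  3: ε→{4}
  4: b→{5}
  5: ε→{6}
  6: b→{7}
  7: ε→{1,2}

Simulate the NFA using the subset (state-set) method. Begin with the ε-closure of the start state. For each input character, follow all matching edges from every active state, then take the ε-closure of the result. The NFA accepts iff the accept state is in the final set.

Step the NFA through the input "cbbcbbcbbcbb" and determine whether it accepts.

Answer: ACCEPT

Steps:
S₀ = ε-closure({0}) = {0,1,2}
'c' @ 1: {3,4}
'b' @ 2: {5,6}
'b' @ 3: {1,2,7}  [accepting]
'c' @ 4: {3,4}
'b' @ 5: {5,6}
'b' @ 6: {1,2,7}  [accepting]
'c' @ 7: {3,4}
'b' @ 8: {5,6}
'b' @ 9: {1,2,7}  [accepting]
'c' @ 10: {3,4}
'b' @ 11: {5,6}
'b' @ 12: {1,2,7}  [accepting]
end set {1,2,7} — state 1 in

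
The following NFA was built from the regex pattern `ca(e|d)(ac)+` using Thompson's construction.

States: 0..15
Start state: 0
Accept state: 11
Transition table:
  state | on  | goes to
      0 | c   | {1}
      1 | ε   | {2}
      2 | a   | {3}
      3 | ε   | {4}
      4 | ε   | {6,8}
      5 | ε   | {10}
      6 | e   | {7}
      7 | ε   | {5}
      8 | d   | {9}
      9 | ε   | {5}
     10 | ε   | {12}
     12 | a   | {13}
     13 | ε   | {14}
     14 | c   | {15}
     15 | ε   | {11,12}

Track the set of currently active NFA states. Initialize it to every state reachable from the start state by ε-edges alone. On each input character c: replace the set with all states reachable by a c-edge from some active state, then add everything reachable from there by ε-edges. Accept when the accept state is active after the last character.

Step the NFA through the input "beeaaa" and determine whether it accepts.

Answer: REJECT

Trace:
S₀ = ε-closure({0}) = {0}
'b' @ 1: {}  — state set empty
rest 'eeaaa' ignored (set empty)
final: {}; accept 11 not in set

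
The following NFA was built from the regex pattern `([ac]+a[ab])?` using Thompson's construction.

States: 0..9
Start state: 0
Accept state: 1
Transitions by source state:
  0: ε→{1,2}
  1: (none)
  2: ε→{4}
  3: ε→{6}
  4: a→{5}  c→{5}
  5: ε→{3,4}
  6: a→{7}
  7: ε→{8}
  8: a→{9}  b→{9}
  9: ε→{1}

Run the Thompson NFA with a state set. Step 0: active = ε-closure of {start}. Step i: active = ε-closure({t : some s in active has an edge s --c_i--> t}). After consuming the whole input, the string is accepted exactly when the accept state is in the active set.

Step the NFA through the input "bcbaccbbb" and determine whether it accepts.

S₀ = ε-closure({0}) = {0,1,2,4}
'b' @ 1: {}  — state set empty
rest 'cbaccbbb' ignored (set empty)
after full input: {}  (accept=1 not in)

Answer: REJECT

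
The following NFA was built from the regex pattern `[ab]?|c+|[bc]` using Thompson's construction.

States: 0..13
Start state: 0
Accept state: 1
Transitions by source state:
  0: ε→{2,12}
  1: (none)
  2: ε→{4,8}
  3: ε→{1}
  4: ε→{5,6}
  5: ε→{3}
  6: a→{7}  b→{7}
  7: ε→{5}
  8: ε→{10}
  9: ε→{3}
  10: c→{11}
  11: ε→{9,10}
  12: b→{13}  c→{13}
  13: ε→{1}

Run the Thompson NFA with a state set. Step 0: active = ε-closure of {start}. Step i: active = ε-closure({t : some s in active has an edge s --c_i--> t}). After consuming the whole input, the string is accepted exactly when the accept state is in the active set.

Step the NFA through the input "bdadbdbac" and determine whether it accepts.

S₀ = ε-closure({0}) = {0,1,2,3,4,5,6,8,10,12}
'b' @ 1: {1,3,5,7,13}  ✓accept
'd' @ 2: {}  — no active states
rest 'adbdbac' ignored (set empty)
after full input: {}  (accept=1 not in)

Answer: REJECT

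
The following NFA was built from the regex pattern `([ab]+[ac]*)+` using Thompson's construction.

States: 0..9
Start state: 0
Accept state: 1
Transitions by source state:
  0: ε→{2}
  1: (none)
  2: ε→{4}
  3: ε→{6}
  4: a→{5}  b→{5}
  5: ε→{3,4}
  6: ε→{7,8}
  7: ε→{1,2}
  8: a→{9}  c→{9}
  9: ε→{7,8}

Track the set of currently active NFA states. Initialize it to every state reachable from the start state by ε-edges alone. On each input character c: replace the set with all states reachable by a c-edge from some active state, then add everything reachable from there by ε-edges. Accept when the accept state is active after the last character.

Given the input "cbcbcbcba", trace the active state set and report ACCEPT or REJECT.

Answer: REJECT

Steps:
S₀ = ε-closure({0}) = {0,2,4}
'c' @ 1: {}  — no active states
rest 'bcbcbcba' ignored (set empty)
final: {}; accept 1 not in set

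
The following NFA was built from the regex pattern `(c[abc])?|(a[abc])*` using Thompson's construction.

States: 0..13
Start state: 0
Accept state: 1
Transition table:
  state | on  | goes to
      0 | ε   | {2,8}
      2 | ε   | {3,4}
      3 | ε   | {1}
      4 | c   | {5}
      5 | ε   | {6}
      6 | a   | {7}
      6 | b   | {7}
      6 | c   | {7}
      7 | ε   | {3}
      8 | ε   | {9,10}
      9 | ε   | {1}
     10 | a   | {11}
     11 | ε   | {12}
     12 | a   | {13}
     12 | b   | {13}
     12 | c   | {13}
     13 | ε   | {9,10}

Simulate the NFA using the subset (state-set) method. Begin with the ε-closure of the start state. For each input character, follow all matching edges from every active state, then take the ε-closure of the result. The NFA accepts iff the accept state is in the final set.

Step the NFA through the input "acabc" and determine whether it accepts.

Answer: REJECT

Trace:
S₀ = ε-closure({0}) = {0,1,2,3,4,8,9,10}
'a' @ 1: {11,12}
'c' @ 2: {1,9,10,13}  ✓accept
'a' @ 3: {11,12}
'b' @ 4: {1,9,10,13}  ✓accept
'c' @ 5: {}  — dead — no transitions
after full input: {}  (accept=1 not in)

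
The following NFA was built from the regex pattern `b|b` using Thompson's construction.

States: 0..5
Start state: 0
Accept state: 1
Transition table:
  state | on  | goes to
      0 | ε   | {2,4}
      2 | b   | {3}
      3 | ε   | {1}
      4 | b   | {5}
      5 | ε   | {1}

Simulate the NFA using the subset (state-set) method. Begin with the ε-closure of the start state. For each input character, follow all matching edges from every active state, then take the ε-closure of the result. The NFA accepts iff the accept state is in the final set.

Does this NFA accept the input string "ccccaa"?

Answer: REJECT

Derivation:
initial (ε-close {0}): {0,2,4}
'c' @ 1: {}  — state set empty
rest 'cccaa' ignored (set empty)
after full input: {}  (accept=1 not in)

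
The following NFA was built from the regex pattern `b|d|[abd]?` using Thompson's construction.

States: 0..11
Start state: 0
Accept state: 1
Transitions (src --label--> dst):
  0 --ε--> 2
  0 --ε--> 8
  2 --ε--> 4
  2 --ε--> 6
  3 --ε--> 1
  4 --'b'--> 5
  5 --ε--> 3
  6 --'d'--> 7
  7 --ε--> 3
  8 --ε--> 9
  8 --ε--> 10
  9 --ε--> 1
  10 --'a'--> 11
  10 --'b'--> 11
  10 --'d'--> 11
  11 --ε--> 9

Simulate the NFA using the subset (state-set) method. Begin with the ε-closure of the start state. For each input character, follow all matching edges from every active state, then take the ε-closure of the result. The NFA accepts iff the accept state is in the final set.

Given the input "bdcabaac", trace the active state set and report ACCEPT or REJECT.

start: ε-closure({0}) = {0,1,2,4,6,8,9,10}
'b' @ 1: {1,3,5,9,11}  (accept∈set)
'd' @ 2: {}  — dead — no transitions
rest 'cabaac' ignored (set empty)
end set {} — state 1 not in

Answer: REJECT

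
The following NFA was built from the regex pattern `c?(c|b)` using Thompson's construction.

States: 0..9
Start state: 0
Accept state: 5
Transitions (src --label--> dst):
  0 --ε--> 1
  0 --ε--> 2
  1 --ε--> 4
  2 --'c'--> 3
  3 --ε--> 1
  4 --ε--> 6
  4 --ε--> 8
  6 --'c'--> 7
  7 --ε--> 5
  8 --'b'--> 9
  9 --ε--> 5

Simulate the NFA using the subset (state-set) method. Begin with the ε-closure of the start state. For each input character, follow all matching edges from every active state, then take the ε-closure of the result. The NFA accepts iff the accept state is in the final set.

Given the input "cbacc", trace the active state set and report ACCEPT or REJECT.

initial (ε-close {0}): {0,1,2,4,6,8}
'c' @ 1: {1,3,4,5,6,7,8}  (accept∈set)
'b' @ 2: {5,9}  (accept∈set)
'a' @ 3: {}  — dead — no transitions
rest 'cc' ignored (set empty)
final: {}; accept 5 not in set

Answer: REJECT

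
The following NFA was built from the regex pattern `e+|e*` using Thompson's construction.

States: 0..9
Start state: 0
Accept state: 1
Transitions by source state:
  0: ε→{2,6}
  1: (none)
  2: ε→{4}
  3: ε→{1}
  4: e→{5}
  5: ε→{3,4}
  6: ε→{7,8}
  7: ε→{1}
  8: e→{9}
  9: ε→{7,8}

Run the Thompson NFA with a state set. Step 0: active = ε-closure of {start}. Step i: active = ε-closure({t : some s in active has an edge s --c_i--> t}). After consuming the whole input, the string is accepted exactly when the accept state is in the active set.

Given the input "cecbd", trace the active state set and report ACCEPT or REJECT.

Answer: REJECT

Steps:
start: ε-closure({0}) = {0,1,2,4,6,7,8}
'c' @ 1: {}  — no active states
rest 'ecbd' ignored (set empty)
after full input: {}  (accept=1 not in)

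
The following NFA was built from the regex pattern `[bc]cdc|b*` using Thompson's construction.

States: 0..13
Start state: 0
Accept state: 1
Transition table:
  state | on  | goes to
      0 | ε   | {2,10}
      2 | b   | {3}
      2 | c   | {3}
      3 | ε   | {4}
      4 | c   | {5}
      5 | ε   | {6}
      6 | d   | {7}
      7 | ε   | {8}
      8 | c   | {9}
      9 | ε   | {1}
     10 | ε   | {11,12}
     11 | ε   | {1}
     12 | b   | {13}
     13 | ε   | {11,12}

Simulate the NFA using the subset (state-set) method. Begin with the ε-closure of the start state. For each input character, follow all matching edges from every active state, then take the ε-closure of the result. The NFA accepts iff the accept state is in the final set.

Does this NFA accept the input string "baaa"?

initial (ε-close {0}): {0,1,2,10,11,12}
'b' @ 1: {1,3,4,11,12,13}  ✓accept
'a' @ 2: {}  — dead — no transitions
rest 'aa' ignored (set empty)
end set {} — state 1 not in

Answer: REJECT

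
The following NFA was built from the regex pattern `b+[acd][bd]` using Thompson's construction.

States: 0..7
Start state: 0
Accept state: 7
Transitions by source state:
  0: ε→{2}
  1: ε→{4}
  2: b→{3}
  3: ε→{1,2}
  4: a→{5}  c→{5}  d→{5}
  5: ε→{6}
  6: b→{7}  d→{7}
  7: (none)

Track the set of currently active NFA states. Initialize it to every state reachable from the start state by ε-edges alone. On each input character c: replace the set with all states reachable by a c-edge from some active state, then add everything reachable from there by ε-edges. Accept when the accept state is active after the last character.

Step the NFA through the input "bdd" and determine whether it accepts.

Answer: ACCEPT

Derivation:
start: ε-closure({0}) = {0,2}
'b' @ 1: {1,2,3,4}
'd' @ 2: {5,6}
'd' @ 3: {7}  [accepting]
after full input: {7}  (accept=7 in)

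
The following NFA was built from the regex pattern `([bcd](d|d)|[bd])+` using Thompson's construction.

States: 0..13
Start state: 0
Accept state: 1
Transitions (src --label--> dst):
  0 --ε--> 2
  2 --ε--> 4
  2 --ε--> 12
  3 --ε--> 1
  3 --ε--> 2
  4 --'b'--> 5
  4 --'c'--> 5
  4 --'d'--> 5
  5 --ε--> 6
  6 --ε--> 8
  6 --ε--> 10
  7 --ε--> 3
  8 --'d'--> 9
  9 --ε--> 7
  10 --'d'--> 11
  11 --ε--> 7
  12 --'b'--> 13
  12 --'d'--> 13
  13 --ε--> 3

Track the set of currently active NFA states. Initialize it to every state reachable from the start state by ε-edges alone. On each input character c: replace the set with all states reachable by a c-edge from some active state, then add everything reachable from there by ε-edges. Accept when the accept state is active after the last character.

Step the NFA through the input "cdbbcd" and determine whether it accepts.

initial (ε-close {0}): {0,2,4,12}
'c' @ 1: {5,6,8,10}
'd' @ 2: {1,2,3,4,7,9,11,12}  ✓accept
'b' @ 3: {1,2,3,4,5,6,8,10,12,13}  ✓accept
'b' @ 4: {1,2,3,4,5,6,8,10,12,13}  ✓accept
'c' @ 5: {5,6,8,10}
'd' @ 6: {1,2,3,4,7,9,11,12}  ✓accept
after full input: {1,2,3,4,7,9,11,12}  (accept=1 in)

Answer: ACCEPT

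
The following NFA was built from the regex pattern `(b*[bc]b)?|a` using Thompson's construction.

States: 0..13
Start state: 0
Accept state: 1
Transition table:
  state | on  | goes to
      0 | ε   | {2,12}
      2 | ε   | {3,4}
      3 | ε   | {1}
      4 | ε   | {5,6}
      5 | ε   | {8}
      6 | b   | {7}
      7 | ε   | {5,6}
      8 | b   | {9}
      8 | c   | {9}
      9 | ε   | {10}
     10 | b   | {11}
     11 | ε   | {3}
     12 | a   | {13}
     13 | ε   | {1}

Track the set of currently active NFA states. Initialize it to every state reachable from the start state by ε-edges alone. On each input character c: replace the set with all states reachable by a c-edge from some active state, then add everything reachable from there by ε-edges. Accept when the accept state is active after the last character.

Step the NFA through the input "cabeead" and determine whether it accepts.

Answer: REJECT

Steps:
S₀ = ε-closure({0}) = {0,1,2,3,4,5,6,8,12}
'c' @ 1: {9,10}
'a' @ 2: {}  — dead — no transitions
rest 'beead' ignored (set empty)
final: {}; accept 1 not in set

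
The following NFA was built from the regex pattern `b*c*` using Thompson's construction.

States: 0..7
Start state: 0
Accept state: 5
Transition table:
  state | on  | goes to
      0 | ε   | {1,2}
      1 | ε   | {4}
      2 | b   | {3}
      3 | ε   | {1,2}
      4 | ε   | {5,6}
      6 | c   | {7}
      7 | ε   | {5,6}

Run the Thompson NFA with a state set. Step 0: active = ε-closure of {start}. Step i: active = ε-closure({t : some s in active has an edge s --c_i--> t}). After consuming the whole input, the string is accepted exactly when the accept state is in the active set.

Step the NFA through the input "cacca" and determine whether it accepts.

Answer: REJECT

Derivation:
S₀ = ε-closure({0}) = {0,1,2,4,5,6}
'c' @ 1: {5,6,7}  (accept∈set)
'a' @ 2: {}  — dead — no transitions
rest 'cca' ignored (set empty)
end set {} — state 5 not in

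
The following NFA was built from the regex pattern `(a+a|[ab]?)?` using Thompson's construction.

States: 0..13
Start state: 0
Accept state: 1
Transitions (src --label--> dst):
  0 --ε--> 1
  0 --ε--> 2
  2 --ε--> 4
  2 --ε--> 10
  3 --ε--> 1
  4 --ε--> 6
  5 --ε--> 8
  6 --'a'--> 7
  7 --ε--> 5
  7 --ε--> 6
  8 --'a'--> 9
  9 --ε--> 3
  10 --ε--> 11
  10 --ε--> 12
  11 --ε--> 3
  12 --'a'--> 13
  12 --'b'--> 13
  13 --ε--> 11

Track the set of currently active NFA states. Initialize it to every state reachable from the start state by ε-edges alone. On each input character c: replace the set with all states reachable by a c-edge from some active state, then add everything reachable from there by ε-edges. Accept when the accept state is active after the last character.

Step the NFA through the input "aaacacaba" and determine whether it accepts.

Answer: REJECT

Derivation:
S₀ = ε-closure({0}) = {0,1,2,3,4,6,10,11,12}
'a' @ 1: {1,3,5,6,7,8,11,13}  ✓accept
'a' @ 2: {1,3,5,6,7,8,9}  ✓accept
'a' @ 3: {1,3,5,6,7,8,9}  ✓accept
'c' @ 4: {}  — no active states
rest 'acaba' ignored (set empty)
end set {} — state 1 not in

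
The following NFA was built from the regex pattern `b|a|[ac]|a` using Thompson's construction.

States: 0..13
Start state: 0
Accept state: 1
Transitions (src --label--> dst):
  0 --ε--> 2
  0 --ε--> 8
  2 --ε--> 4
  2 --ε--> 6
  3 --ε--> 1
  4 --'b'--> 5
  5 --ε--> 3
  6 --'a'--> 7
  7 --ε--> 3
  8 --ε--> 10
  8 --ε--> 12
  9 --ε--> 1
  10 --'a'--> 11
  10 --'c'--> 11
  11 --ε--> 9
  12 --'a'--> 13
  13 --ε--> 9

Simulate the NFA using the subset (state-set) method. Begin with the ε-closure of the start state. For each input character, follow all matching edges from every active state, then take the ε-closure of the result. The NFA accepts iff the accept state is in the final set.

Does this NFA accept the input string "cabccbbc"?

start: ε-closure({0}) = {0,2,4,6,8,10,12}
'c' @ 1: {1,9,11}  ✓accept
'a' @ 2: {}  — state set empty
rest 'bccbbc' ignored (set empty)
after full input: {}  (accept=1 not in)

Answer: REJECT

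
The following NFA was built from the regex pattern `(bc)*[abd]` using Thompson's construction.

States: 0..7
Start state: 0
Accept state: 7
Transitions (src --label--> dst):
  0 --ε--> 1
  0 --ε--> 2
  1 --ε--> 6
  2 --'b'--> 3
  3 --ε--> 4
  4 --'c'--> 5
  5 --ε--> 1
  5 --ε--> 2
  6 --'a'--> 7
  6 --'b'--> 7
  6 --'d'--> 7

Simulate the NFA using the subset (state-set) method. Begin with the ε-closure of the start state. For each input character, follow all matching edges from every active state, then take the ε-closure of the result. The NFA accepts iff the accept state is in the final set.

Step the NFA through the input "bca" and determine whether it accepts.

initial (ε-close {0}): {0,1,2,6}
'b' @ 1: {3,4,7}  ✓accept
'c' @ 2: {1,2,5,6}
'a' @ 3: {7}  ✓accept
final: {7}; accept 7 in set

Answer: ACCEPT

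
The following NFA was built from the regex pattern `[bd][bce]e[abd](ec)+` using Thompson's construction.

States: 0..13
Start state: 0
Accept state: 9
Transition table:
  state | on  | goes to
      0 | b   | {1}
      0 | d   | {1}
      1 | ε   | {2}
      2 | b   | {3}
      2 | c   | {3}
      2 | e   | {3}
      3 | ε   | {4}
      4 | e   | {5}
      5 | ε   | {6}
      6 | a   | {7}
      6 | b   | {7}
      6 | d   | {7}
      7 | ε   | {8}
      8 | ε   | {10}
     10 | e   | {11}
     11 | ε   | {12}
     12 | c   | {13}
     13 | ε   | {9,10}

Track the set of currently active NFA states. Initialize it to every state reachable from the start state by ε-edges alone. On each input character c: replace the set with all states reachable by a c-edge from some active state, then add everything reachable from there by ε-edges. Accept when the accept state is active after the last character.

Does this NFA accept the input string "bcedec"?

S₀ = ε-closure({0}) = {0}
'b' @ 1: {1,2}
'c' @ 2: {3,4}
'e' @ 3: {5,6}
'd' @ 4: {7,8,10}
'e' @ 5: {11,12}
'c' @ 6: {9,10,13}  [accepting]
after full input: {9,10,13}  (accept=9 in)

Answer: ACCEPT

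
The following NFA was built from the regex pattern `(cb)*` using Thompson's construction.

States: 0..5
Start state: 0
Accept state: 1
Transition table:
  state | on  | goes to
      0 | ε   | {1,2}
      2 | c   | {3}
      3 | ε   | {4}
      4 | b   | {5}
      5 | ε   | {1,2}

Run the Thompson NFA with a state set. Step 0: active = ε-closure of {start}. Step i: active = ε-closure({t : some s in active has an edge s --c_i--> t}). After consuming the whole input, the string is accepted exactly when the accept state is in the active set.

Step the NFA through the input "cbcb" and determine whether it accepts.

Answer: ACCEPT

Derivation:
start: ε-closure({0}) = {0,1,2}
'c' @ 1: {3,4}
'b' @ 2: {1,2,5}  [accepting]
'c' @ 3: {3,4}
'b' @ 4: {1,2,5}  [accepting]
end set {1,2,5} — state 1 in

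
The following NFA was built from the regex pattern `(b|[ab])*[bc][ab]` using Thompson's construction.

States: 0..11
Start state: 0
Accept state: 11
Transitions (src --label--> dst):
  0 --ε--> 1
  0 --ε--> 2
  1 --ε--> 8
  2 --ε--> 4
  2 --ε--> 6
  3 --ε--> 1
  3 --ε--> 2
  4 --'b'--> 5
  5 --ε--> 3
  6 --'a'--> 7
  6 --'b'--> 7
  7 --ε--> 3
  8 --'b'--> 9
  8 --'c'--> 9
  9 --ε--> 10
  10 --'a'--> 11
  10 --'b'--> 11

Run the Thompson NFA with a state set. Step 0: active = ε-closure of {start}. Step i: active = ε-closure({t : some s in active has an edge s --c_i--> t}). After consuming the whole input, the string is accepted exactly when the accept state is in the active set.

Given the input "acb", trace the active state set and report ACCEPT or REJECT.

start: ε-closure({0}) = {0,1,2,4,6,8}
'a' @ 1: {1,2,3,4,6,7,8}
'c' @ 2: {9,10}
'b' @ 3: {11}  ✓accept
end set {11} — state 11 in

Answer: ACCEPT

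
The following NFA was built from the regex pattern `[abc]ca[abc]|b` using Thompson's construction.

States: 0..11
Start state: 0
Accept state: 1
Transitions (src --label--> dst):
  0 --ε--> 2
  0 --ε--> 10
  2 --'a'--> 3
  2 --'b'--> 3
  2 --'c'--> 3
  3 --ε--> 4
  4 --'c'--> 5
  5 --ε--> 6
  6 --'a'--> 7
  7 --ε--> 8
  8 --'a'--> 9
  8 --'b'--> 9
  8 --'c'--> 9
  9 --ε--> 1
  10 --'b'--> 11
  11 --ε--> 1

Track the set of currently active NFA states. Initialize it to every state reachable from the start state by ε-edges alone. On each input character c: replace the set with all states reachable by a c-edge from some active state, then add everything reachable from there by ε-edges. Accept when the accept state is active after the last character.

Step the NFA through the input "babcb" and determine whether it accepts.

Answer: REJECT

Trace:
S₀ = ε-closure({0}) = {0,2,10}
'b' @ 1: {1,3,4,11}  (accept∈set)
'a' @ 2: {}  — state set empty
rest 'bcb' ignored (set empty)
after full input: {}  (accept=1 not in)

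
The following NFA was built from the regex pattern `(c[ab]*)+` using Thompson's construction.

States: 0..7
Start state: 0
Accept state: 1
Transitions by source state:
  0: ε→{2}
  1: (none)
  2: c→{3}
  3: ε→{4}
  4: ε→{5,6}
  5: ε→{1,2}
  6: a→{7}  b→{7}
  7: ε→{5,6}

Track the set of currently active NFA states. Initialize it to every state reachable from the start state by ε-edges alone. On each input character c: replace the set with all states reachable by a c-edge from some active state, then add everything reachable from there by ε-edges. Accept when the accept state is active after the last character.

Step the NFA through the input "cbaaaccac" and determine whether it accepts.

Answer: ACCEPT

Derivation:
S₀ = ε-closure({0}) = {0,2}
'c' @ 1: {1,2,3,4,5,6}  (accept∈set)
'b' @ 2: {1,2,5,6,7}  (accept∈set)
'a' @ 3: {1,2,5,6,7}  (accept∈set)
'a' @ 4: {1,2,5,6,7}  (accept∈set)
'a' @ 5: {1,2,5,6,7}  (accept∈set)
'c' @ 6: {1,2,3,4,5,6}  (accept∈set)
'c' @ 7: {1,2,3,4,5,6}  (accept∈set)
'a' @ 8: {1,2,5,6,7}  (accept∈set)
'c' @ 9: {1,2,3,4,5,6}  (accept∈set)
after full input: {1,2,3,4,5,6}  (accept=1 in)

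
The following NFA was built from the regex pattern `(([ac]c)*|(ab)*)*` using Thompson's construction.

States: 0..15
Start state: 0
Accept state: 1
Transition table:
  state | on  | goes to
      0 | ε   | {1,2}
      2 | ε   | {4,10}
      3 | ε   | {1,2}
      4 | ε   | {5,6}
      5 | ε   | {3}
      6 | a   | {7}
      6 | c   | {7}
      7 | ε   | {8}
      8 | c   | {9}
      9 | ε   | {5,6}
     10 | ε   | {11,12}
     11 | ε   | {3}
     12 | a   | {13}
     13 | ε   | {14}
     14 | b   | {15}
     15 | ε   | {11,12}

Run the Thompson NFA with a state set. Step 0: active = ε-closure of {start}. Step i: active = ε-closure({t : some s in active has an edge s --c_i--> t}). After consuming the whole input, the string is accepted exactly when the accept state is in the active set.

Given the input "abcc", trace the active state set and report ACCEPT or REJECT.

start: ε-closure({0}) = {0,1,2,3,4,5,6,10,11,12}
'a' @ 1: {7,8,13,14}
'b' @ 2: {1,2,3,4,5,6,10,11,12,15}  (accept∈set)
'c' @ 3: {7,8}
'c' @ 4: {1,2,3,4,5,6,9,10,11,12}  (accept∈set)
end set {1,2,3,4,5,6,9,10,11,12} — state 1 in

Answer: ACCEPT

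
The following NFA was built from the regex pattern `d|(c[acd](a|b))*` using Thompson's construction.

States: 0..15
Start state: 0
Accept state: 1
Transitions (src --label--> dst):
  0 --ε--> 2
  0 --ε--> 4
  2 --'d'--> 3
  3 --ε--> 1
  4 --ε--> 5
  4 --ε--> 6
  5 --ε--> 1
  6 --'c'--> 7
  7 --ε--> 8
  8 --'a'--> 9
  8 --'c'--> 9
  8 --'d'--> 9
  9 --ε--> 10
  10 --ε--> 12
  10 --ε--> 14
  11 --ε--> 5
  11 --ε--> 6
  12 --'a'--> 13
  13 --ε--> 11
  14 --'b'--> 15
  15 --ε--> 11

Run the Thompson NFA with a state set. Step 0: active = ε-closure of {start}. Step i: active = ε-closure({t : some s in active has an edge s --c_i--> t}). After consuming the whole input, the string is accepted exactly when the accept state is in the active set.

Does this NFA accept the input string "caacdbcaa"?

initial (ε-close {0}): {0,1,2,4,5,6}
'c' @ 1: {7,8}
'a' @ 2: {9,10,12,14}
'a' @ 3: {1,5,6,11,13}  [accepting]
'c' @ 4: {7,8}
'd' @ 5: {9,10,12,14}
'b' @ 6: {1,5,6,11,15}  [accepting]
'c' @ 7: {7,8}
'a' @ 8: {9,10,12,14}
'a' @ 9: {1,5,6,11,13}  [accepting]
after full input: {1,5,6,11,13}  (accept=1 in)

Answer: ACCEPT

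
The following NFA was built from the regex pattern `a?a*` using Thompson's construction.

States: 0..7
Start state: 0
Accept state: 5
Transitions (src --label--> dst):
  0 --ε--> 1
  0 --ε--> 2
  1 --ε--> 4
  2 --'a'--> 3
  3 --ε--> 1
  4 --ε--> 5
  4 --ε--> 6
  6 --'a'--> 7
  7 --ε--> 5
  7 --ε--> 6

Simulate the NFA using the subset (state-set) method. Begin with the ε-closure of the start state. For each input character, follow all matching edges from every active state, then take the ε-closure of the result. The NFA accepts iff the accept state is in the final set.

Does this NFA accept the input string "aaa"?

Answer: ACCEPT

Trace:
start: ε-closure({0}) = {0,1,2,4,5,6}
'a' @ 1: {1,3,4,5,6,7}  (accept∈set)
'a' @ 2: {5,6,7}  (accept∈set)
'a' @ 3: {5,6,7}  (accept∈set)
final: {5,6,7}; accept 5 in set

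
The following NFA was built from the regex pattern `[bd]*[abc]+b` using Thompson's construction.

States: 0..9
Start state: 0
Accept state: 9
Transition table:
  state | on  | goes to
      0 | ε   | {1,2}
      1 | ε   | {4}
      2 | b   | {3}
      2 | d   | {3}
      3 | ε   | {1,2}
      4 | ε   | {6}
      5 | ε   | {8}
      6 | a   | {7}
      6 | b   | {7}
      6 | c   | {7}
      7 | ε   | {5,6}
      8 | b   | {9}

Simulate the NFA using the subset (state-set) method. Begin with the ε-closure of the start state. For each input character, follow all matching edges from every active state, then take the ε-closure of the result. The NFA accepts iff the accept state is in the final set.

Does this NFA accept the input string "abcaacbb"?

Answer: ACCEPT

Trace:
initial (ε-close {0}): {0,1,2,4,6}
'a' @ 1: {5,6,7,8}
'b' @ 2: {5,6,7,8,9}  ✓accept
'c' @ 3: {5,6,7,8}
'a' @ 4: {5,6,7,8}
'a' @ 5: {5,6,7,8}
'c' @ 6: {5,6,7,8}
'b' @ 7: {5,6,7,8,9}  ✓accept
'b' @ 8: {5,6,7,8,9}  ✓accept
after full input: {5,6,7,8,9}  (accept=9 in)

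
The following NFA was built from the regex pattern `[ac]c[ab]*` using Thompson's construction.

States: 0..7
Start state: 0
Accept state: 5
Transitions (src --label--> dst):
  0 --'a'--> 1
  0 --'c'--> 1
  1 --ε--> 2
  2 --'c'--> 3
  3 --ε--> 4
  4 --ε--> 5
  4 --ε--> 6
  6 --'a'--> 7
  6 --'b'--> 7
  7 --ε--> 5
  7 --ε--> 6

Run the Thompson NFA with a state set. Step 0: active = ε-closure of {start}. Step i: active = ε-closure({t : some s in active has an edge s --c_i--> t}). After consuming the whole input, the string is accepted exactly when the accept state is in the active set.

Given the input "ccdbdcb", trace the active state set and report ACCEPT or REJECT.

S₀ = ε-closure({0}) = {0}
'c' @ 1: {1,2}
'c' @ 2: {3,4,5,6}  [accepting]
'd' @ 3: {}  — state set empty
rest 'bdcb' ignored (set empty)
final: {}; accept 5 not in set

Answer: REJECT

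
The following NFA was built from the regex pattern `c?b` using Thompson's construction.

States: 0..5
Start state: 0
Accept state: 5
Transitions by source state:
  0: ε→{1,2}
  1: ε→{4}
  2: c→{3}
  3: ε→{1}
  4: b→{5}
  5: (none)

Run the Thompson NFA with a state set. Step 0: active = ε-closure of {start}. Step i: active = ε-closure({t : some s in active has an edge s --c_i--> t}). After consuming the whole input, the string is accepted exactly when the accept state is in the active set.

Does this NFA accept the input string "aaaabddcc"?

Answer: REJECT

Derivation:
start: ε-closure({0}) = {0,1,2,4}
'a' @ 1: {}  — no active states
rest 'aaabddcc' ignored (set empty)
final: {}; accept 5 not in set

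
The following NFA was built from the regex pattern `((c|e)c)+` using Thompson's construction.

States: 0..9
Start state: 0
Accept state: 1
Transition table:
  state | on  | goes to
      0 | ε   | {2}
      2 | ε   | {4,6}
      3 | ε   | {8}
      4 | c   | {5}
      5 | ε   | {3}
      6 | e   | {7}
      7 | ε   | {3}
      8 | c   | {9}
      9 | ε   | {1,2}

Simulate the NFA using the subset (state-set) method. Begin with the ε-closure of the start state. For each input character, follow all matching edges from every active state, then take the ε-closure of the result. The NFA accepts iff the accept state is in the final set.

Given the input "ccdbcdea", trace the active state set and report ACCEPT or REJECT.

S₀ = ε-closure({0}) = {0,2,4,6}
'c' @ 1: {3,5,8}
'c' @ 2: {1,2,4,6,9}  (accept∈set)
'd' @ 3: {}  — state set empty
rest 'bcdea' ignored (set empty)
final: {}; accept 1 not in set

Answer: REJECT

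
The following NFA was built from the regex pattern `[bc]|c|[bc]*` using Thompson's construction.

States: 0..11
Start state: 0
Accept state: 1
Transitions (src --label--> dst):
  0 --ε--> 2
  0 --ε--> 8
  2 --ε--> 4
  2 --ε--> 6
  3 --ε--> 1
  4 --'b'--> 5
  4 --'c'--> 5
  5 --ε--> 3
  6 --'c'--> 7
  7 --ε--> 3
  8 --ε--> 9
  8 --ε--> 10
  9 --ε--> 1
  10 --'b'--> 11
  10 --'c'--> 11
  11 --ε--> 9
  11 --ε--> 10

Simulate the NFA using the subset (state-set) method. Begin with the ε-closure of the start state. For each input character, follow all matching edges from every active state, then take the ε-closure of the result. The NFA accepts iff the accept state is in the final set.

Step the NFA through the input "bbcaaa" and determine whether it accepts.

initial (ε-close {0}): {0,1,2,4,6,8,9,10}
'b' @ 1: {1,3,5,9,10,11}  ✓accept
'b' @ 2: {1,9,10,11}  ✓accept
'c' @ 3: {1,9,10,11}  ✓accept
'a' @ 4: {}  — state set empty
rest 'aa' ignored (set empty)
end set {} — state 1 not in

Answer: REJECT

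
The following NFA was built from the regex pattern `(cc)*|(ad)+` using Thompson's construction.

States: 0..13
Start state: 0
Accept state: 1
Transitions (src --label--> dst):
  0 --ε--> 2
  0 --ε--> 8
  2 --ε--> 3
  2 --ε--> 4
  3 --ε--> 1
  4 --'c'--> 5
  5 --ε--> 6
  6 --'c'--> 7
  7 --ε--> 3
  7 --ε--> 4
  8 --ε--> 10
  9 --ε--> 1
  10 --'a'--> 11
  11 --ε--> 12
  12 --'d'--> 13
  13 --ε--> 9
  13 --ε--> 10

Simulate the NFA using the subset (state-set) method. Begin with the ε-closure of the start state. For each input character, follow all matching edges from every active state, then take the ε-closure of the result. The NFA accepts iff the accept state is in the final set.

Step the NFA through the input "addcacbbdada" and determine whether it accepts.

start: ε-closure({0}) = {0,1,2,3,4,8,10}
'a' @ 1: {11,12}
'd' @ 2: {1,9,10,13}  ✓accept
'd' @ 3: {}  — no active states
rest 'cacbbdada' ignored (set empty)
after full input: {}  (accept=1 not in)

Answer: REJECT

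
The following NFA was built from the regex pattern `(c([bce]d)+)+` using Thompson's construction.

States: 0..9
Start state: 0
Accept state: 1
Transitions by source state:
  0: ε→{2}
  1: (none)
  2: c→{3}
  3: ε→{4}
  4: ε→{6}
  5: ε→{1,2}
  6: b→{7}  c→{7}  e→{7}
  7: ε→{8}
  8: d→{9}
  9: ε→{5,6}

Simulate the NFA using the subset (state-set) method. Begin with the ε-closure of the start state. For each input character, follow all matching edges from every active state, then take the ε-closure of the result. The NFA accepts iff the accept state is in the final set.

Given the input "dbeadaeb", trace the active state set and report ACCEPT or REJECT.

Answer: REJECT

Trace:
S₀ = ε-closure({0}) = {0,2}
'd' @ 1: {}  — state set empty
rest 'beadaeb' ignored (set empty)
final: {}; accept 1 not in set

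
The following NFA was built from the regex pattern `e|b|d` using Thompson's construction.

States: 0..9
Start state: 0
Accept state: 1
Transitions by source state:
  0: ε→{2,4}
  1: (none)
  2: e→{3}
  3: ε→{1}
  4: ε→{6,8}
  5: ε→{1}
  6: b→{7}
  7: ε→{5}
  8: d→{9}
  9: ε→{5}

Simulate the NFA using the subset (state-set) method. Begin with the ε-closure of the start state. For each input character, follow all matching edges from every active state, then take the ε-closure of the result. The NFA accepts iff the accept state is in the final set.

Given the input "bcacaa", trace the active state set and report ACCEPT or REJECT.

Answer: REJECT

Derivation:
initial (ε-close {0}): {0,2,4,6,8}
'b' @ 1: {1,5,7}  (accept∈set)
'c' @ 2: {}  — dead — no transitions
rest 'acaa' ignored (set empty)
final: {}; accept 1 not in set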